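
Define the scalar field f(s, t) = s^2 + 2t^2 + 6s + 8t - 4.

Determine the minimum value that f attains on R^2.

f(s,t) separates as P(s) + Q(t) − 4, so its minimum is min P + min Q − 4.
P'(s) = 2s + 6 vanishes at s ∈ {-3}; Q'(t) = 4(t + 2) vanishes at t ∈ {-2}.
Local minima of P (where P''>0): P(-3)=-9. Local minima of Q: Q(-2)=-8.
So the global minimum of f is P(-3) + Q(-2) − 4 = -9 − 8 − 4 = -21, attained at (-3, -2).

-21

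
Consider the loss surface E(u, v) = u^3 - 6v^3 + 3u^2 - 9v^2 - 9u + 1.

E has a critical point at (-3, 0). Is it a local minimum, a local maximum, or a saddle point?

local maximum

The mixed partial ∂²E/∂u∂v is 0, so the Hessian at any point is diag(E_uu, E_vv) = diag(6(u + 1), -18(2v + 1)).
At (-3, 0): H = diag(-12, -18).
Both eigenvalues are negative, so H is negative definite: a local maximum.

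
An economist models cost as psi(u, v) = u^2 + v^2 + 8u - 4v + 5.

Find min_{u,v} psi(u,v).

-15

psi(u,v) separates as P(u) + Q(v) + 5, so its minimum is min P + min Q + 5.
P'(u) = 2u + 8 vanishes at u ∈ {-4}; Q'(v) = 2v - 4 vanishes at v ∈ {2}.
Local minima of P (where P''>0): P(-4)=-16. Local minima of Q: Q(2)=-4.
So the global minimum of psi is P(-4) + Q(2) + 5 = -16 − 4 + 5 = -15, attained at (-4, 2).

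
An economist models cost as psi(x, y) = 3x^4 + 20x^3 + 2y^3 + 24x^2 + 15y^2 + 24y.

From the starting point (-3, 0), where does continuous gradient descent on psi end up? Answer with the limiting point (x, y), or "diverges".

psi is separable, so gradient descent decouples: x follows -∂psi/∂x, y follows -∂psi/∂y.
∂psi/∂x = 12x(x + 1)(x + 4); at x=-3 this is 72, so x decreases.
∂psi/∂y = 6(y + 1)(y + 4); at y=0 this is 24, so y decreases.
x converges to its nearest critical value -4 (a local min of the x-part); y converges to -1. The iterate converges to (-4, -1).

(-4, -1)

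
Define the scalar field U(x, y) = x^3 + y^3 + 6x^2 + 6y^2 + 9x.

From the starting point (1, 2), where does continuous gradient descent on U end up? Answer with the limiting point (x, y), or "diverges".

(-1, 0)

U is separable, so gradient descent decouples: x follows -∂U/∂x, y follows -∂U/∂y.
∂U/∂x = 3(x + 1)(x + 3); at x=1 this is 24, so x decreases.
∂U/∂y = 3y(y + 4); at y=2 this is 36, so y decreases.
x converges to its nearest critical value -1 (a local min of the x-part); y converges to 0. The iterate converges to (-1, 0).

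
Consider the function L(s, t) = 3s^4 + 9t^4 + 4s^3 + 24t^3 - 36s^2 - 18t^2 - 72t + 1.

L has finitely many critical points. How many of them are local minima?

4

L separates as a function of s plus a function of t, so ∇L=0 decouples.
∂L/∂s = 12s(s - 2)(s + 3) = 0 at s ∈ {-3, 0, 2}; ∂L/∂t = 36(t - 1)(t + 1)(t + 2) = 0 at t ∈ {-2, -1, 1}.
The Hessian is diagonal: diag(L_ss, L_tt). Second derivatives: L_ss(-3)=180, L_ss(0)=-72, L_ss(2)=120; L_tt(-2)=108, L_tt(-1)=-72, L_tt(1)=216.
Local minima occur where both diagonal entries positive: (-3, -2), (-3, 1), (2, -2), (2, 1). Count: 4.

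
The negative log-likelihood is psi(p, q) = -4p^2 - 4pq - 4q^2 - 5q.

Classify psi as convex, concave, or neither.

concave

psi is quadratic, so its Hessian is the constant matrix H = [[-8, -4], [-4, -8]].
det(H) = 48, tr(H) = -16.
det(H) > 0 and tr(H) < 0, so H is negative definite everywhere: concave.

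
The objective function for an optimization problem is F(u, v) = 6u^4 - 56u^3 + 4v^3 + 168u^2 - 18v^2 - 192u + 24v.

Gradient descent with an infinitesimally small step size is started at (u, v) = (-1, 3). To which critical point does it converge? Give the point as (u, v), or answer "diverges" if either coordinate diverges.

(1, 2)

F is separable, so gradient descent decouples: u follows -∂F/∂u, v follows -∂F/∂v.
∂F/∂u = 24(u - 4)(u - 2)(u - 1); at u=-1 this is -720, so u increases.
∂F/∂v = 12(v - 2)(v - 1); at v=3 this is 24, so v decreases.
u converges to its nearest critical value 1 (a local min of the u-part); v converges to 2. The iterate converges to (1, 2).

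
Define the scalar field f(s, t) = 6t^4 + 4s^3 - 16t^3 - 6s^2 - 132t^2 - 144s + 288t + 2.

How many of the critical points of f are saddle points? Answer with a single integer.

3

f separates as a function of s plus a function of t, so ∇f=0 decouples.
∂f/∂s = 12(s - 4)(s + 3) = 0 at s ∈ {-3, 4}; ∂f/∂t = 24(t - 4)(t - 1)(t + 3) = 0 at t ∈ {-3, 1, 4}.
The Hessian is diagonal: diag(f_ss, f_tt). Second derivatives: f_ss(-3)=-84, f_ss(4)=84; f_tt(-3)=672, f_tt(1)=-288, f_tt(4)=504.
Saddle points occur where the two diagonal entries have opposite signs: (-3, -3), (-3, 4), (4, 1). Count: 3.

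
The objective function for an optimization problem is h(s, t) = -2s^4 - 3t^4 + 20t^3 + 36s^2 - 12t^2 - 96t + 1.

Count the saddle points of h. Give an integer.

4

h separates as a function of s plus a function of t, so ∇h=0 decouples.
∂h/∂s = -8s(s - 3)(s + 3) = 0 at s ∈ {-3, 0, 3}; ∂h/∂t = -12(t - 4)(t - 2)(t + 1) = 0 at t ∈ {-1, 2, 4}.
The Hessian is diagonal: diag(h_ss, h_tt). Second derivatives: h_ss(-3)=-144, h_ss(0)=72, h_ss(3)=-144; h_tt(-1)=-180, h_tt(2)=72, h_tt(4)=-120.
Saddle points occur where the two diagonal entries have opposite signs: (-3, 2), (0, -1), (0, 4), (3, 2). Count: 4.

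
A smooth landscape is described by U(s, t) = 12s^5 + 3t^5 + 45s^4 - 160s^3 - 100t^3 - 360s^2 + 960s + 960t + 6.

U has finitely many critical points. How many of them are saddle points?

U separates as a function of s plus a function of t, so ∇U=0 decouples.
∂U/∂s = 60(s - 2)(s - 1)(s + 2)(s + 4) = 0 at s ∈ {-4, -2, 1, 2}; ∂U/∂t = 15(t - 4)(t - 2)(t + 2)(t + 4) = 0 at t ∈ {-4, -2, 2, 4}.
The Hessian is diagonal: diag(U_ss, U_tt). Second derivatives: U_ss(-4)=-3600, U_ss(-2)=1440, U_ss(1)=-900, U_ss(2)=1440; U_tt(-4)=-1440, U_tt(-2)=720, U_tt(2)=-720, U_tt(4)=1440.
Saddle points occur where the two diagonal entries have opposite signs: (-4, -2), (-4, 4), (-2, -4), (-2, 2), (1, -2), (1, 4), (2, -4), (2, 2). Count: 8.

8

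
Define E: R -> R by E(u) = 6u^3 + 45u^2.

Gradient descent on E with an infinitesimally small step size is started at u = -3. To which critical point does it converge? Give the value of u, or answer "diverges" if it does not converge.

E'(u) = 18u(u + 5), so E'(-3) = -108.
Gradient descent moves in the -E' direction, i.e. u is increasing.
The nearest critical point in that direction is u = 0, where E'' = 90 > 0 (a local minimum). The iterate converges there.

0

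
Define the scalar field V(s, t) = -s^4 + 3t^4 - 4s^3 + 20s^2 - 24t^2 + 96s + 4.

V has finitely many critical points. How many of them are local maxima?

V separates as a function of s plus a function of t, so ∇V=0 decouples.
∂V/∂s = -4(s - 3)(s + 2)(s + 4) = 0 at s ∈ {-4, -2, 3}; ∂V/∂t = 12t(t - 2)(t + 2) = 0 at t ∈ {-2, 0, 2}.
The Hessian is diagonal: diag(V_ss, V_tt). Second derivatives: V_ss(-4)=-56, V_ss(-2)=40, V_ss(3)=-140; V_tt(-2)=96, V_tt(0)=-48, V_tt(2)=96.
Local maxima occur where both diagonal entries negative: (-4, 0), (3, 0). Count: 2.

2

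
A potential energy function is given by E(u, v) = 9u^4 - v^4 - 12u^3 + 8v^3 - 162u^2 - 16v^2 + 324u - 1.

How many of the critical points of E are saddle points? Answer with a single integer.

5

E separates as a function of u plus a function of v, so ∇E=0 decouples.
∂E/∂u = 36(u - 3)(u - 1)(u + 3) = 0 at u ∈ {-3, 1, 3}; ∂E/∂v = -4v(v - 4)(v - 2) = 0 at v ∈ {0, 2, 4}.
The Hessian is diagonal: diag(E_uu, E_vv). Second derivatives: E_uu(-3)=864, E_uu(1)=-288, E_uu(3)=432; E_vv(0)=-32, E_vv(2)=16, E_vv(4)=-32.
Saddle points occur where the two diagonal entries have opposite signs: (-3, 0), (-3, 4), (1, 2), (3, 0), (3, 4). Count: 5.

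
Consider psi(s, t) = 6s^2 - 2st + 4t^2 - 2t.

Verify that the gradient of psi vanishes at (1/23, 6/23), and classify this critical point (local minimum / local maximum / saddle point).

∇psi = (12s - 2t, -2s + 8t - 2); substituting (1/23, 6/23) gives ∇psi = (0, 0), so (1/23, 6/23) is indeed a critical point.
The Hessian of psi is constant: H = [[12, -2], [-2, 8]].
det(H) = 12·8 − (-2)² = 92.
det(H) > 0 and tr(H) = 20 > 0, so H is positive definite and the point is a local minimum.

local minimum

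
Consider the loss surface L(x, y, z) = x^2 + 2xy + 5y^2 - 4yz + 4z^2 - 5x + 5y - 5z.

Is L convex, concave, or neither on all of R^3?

convex

L is quadratic, so its Hessian is the constant matrix H = [[2, 2, 0], [2, 10, -4], [0, -4, 8]].
Leading principal minors: 2, 16, 96.
All positive ⇒ H ≻ 0 ⇒ convex.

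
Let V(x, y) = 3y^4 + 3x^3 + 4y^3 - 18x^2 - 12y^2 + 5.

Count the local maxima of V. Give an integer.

1

V separates as a function of x plus a function of y, so ∇V=0 decouples.
∂V/∂x = 9x(x - 4) = 0 at x ∈ {0, 4}; ∂V/∂y = 12y(y - 1)(y + 2) = 0 at y ∈ {-2, 0, 1}.
The Hessian is diagonal: diag(V_xx, V_yy). Second derivatives: V_xx(0)=-36, V_xx(4)=36; V_yy(-2)=72, V_yy(0)=-24, V_yy(1)=36.
Local maxima occur where both diagonal entries negative: (0, 0). Count: 1.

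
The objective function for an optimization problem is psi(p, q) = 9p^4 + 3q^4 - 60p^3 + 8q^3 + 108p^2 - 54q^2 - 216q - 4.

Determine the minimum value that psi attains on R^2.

psi(p,q) separates as A(p) + B(q) − 4, so its minimum is min A + min B − 4.
A'(p) = 36p(p - 3)(p - 2) vanishes at p ∈ {0, 2, 3}; B'(q) = 12(q - 3)(q + 2)(q + 3) vanishes at q ∈ {-3, -2, 3}.
Local minima of A (where A''>0): A(0)=0, A(3)=81. Local minima of B: B(-3)=189, B(3)=-675.
So the global minimum of psi is A(0) + B(3) − 4 = 0 − 675 − 4 = -679, attained at (0, 3).

-679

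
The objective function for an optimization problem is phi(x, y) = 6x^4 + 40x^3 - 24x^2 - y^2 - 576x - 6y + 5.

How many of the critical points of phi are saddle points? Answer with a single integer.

2

phi separates as a function of x plus a function of y, so ∇phi=0 decouples.
∂phi/∂x = 24(x - 2)(x + 3)(x + 4) = 0 at x ∈ {-4, -3, 2}; ∂phi/∂y = -2(y + 3) = 0 at y ∈ {-3}.
The Hessian is diagonal: diag(phi_xx, phi_yy). Second derivatives: phi_xx(-4)=144, phi_xx(-3)=-120, phi_xx(2)=720; phi_yy(-3)=-2.
Saddle points occur where the two diagonal entries have opposite signs: (-4, -3), (2, -3). Count: 2.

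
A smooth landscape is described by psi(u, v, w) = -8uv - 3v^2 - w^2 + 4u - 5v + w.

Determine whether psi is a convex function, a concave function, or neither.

neither

psi is quadratic, so its Hessian is the constant matrix H = [[0, -8, 0], [-8, -6, 0], [0, 0, -2]].
Leading principal minors: 0, -64, 128.
Neither pattern holds ⇒ H is indefinite ⇒ neither convex nor concave.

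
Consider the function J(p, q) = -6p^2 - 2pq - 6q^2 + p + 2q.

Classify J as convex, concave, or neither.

concave

J is quadratic, so its Hessian is the constant matrix H = [[-12, -2], [-2, -12]].
det(H) = 140, tr(H) = -24.
det(H) > 0 and tr(H) < 0, so H is negative definite everywhere: concave.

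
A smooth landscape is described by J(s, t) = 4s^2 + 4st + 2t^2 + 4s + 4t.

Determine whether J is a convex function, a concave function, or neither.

J is quadratic, so its Hessian is the constant matrix H = [[8, 4], [4, 4]].
det(H) = 16, tr(H) = 12.
det(H) > 0 and tr(H) > 0, so H is positive definite everywhere: convex.

convex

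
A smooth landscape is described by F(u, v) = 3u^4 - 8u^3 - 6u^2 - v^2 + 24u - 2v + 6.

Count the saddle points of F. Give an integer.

F separates as a function of u plus a function of v, so ∇F=0 decouples.
∂F/∂u = 12(u - 2)(u - 1)(u + 1) = 0 at u ∈ {-1, 1, 2}; ∂F/∂v = -2(v + 1) = 0 at v ∈ {-1}.
The Hessian is diagonal: diag(F_uu, F_vv). Second derivatives: F_uu(-1)=72, F_uu(1)=-24, F_uu(2)=36; F_vv(-1)=-2.
Saddle points occur where the two diagonal entries have opposite signs: (-1, -1), (2, -1). Count: 2.

2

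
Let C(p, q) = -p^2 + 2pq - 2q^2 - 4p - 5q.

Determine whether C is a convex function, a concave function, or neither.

concave

C is quadratic, so its Hessian is the constant matrix H = [[-2, 2], [2, -4]].
det(H) = 4, tr(H) = -6.
det(H) > 0 and tr(H) < 0, so H is negative definite everywhere: concave.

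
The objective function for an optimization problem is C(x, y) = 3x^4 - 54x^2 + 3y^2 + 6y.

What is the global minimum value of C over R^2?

C(x,y) separates as P(x) + Q(y), so its minimum is min P + min Q.
P'(x) = 12x(x - 3)(x + 3) vanishes at x ∈ {-3, 0, 3}; Q'(y) = 6y + 6 vanishes at y ∈ {-1}.
Local minima of P (where P''>0): P(-3)=-243, P(3)=-243. Local minima of Q: Q(-1)=-3.
So the global minimum of C is P(-3) + Q(-1) = -243 − 3 = -246, attained at (-3, -1).

-246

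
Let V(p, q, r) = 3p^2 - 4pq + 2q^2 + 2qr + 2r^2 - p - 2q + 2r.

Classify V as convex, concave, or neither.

V is quadratic, so its Hessian is the constant matrix H = [[6, -4, 0], [-4, 4, 2], [0, 2, 4]].
Leading principal minors: 6, 8, 8.
All positive ⇒ H ≻ 0 ⇒ convex.

convex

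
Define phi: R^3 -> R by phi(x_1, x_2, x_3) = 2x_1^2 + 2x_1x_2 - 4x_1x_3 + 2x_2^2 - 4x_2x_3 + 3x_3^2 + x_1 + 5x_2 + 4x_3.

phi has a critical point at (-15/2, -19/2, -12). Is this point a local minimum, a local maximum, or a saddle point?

The Hessian is constant: H = [[4, 2, -4], [2, 4, -4], [-4, -4, 6]].
Leading principal minors: Δ₁ = 4, Δ₂ = 12, Δ₃ = 8.
All leading minors are positive, so H is positive definite: a local minimum.

local minimum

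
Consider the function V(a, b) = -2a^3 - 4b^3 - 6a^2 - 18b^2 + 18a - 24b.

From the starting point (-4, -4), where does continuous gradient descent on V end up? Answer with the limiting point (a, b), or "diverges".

V is separable, so gradient descent decouples: a follows -∂V/∂a, b follows -∂V/∂b.
∂V/∂a = -6(a - 1)(a + 3); at a=-4 this is -30, so a increases.
∂V/∂b = -12(b + 1)(b + 2); at b=-4 this is -72, so b increases.
a converges to its nearest critical value -3 (a local min of the a-part); b converges to -2. The iterate converges to (-3, -2).

(-3, -2)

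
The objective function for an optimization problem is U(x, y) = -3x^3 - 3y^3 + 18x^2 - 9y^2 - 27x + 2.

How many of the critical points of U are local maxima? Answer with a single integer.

1

U separates as a function of x plus a function of y, so ∇U=0 decouples.
∂U/∂x = -9(x - 3)(x - 1) = 0 at x ∈ {1, 3}; ∂U/∂y = -9y(y + 2) = 0 at y ∈ {-2, 0}.
The Hessian is diagonal: diag(U_xx, U_yy). Second derivatives: U_xx(1)=18, U_xx(3)=-18; U_yy(-2)=18, U_yy(0)=-18.
Local maxima occur where both diagonal entries negative: (3, 0). Count: 1.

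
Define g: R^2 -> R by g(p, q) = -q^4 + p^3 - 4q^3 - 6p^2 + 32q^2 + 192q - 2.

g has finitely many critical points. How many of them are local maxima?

g separates as a function of p plus a function of q, so ∇g=0 decouples.
∂g/∂p = 3p(p - 4) = 0 at p ∈ {0, 4}; ∂g/∂q = -4(q - 4)(q + 3)(q + 4) = 0 at q ∈ {-4, -3, 4}.
The Hessian is diagonal: diag(g_pp, g_qq). Second derivatives: g_pp(0)=-12, g_pp(4)=12; g_qq(-4)=-32, g_qq(-3)=28, g_qq(4)=-224.
Local maxima occur where both diagonal entries negative: (0, -4), (0, 4). Count: 2.

2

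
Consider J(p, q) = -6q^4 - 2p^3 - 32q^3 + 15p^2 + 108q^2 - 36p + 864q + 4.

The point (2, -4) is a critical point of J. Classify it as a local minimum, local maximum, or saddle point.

saddle point

The mixed partial ∂²J/∂p∂q is 0, so the Hessian at any point is diag(J_pp, J_qq) = diag(6(-2p + 5), 24(-3q^2 - 8q + 9)).
At (2, -4): H = diag(6, -168).
The eigenvalues have opposite signs, so H is indefinite: a saddle point.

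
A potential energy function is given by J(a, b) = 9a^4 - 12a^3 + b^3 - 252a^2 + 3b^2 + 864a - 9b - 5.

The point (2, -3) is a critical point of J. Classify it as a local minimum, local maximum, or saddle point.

local maximum

The mixed partial ∂²J/∂a∂b is 0, so the Hessian at any point is diag(J_aa, J_bb) = diag(36(3a^2 - 2a - 14), 6(b + 1)).
At (2, -3): H = diag(-216, -12).
Both eigenvalues are negative, so H is negative definite: a local maximum.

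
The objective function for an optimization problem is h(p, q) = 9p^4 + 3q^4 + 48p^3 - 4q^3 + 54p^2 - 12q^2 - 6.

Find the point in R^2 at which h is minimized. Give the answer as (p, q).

(-3, 2)

h(p,q) separates as A(p) + B(q) − 6, so its minimum is min A + min B − 6.
A'(p) = 36p(p + 1)(p + 3) vanishes at p ∈ {-3, -1, 0}; B'(q) = 12q(q - 2)(q + 1) vanishes at q ∈ {-1, 0, 2}.
Local minima of A (where A''>0): A(-3)=-81, A(0)=0. Local minima of B: B(-1)=-5, B(2)=-32.
So the global minimum of h is A(-3) + B(2) − 6 = -81 − 32 − 6 = -119, attained at (-3, 2).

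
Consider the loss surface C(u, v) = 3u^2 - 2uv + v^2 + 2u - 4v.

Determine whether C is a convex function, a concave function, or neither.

convex

C is quadratic, so its Hessian is the constant matrix H = [[6, -2], [-2, 2]].
det(H) = 8, tr(H) = 8.
det(H) > 0 and tr(H) > 0, so H is positive definite everywhere: convex.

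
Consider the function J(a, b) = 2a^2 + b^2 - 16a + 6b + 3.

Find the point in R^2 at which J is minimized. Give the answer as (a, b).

J(a,b) separates as P(a) + Q(b) + 3, so its minimum is min P + min Q + 3.
P'(a) = 4a - 16 vanishes at a ∈ {4}; Q'(b) = 2b + 6 vanishes at b ∈ {-3}.
Local minima of P (where P''>0): P(4)=-32. Local minima of Q: Q(-3)=-9.
So the global minimum of J is P(4) + Q(-3) + 3 = -32 − 9 + 3 = -38, attained at (4, -3).

(4, -3)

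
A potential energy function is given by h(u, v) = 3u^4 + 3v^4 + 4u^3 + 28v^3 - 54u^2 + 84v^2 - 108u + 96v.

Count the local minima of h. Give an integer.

4

h separates as a function of u plus a function of v, so ∇h=0 decouples.
∂h/∂u = 12(u - 3)(u + 1)(u + 3) = 0 at u ∈ {-3, -1, 3}; ∂h/∂v = 12(v + 1)(v + 2)(v + 4) = 0 at v ∈ {-4, -2, -1}.
The Hessian is diagonal: diag(h_uu, h_vv). Second derivatives: h_uu(-3)=144, h_uu(-1)=-96, h_uu(3)=288; h_vv(-4)=72, h_vv(-2)=-24, h_vv(-1)=36.
Local minima occur where both diagonal entries positive: (-3, -4), (-3, -1), (3, -4), (3, -1). Count: 4.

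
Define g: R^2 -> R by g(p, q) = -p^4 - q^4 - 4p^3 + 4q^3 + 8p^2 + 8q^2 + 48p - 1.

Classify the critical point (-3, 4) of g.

local maximum

The mixed partial ∂²g/∂p∂q is 0, so the Hessian at any point is diag(g_pp, g_qq) = diag(4(-3p^2 - 6p + 4), 4(-3q^2 + 6q + 4)).
At (-3, 4): H = diag(-20, -80).
Both eigenvalues are negative, so H is negative definite: a local maximum.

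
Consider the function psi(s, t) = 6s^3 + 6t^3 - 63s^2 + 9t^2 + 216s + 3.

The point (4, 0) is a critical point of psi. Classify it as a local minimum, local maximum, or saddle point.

local minimum

The mixed partial ∂²psi/∂s∂t is 0, so the Hessian at any point is diag(psi_ss, psi_tt) = diag(18(2s - 7), 18(2t + 1)).
At (4, 0): H = diag(18, 18).
Both eigenvalues are positive, so H is positive definite: a local minimum.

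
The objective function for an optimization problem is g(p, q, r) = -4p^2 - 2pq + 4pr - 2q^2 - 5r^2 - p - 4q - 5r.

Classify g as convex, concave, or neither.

concave

g is quadratic, so its Hessian is the constant matrix H = [[-8, -2, 4], [-2, -4, 0], [4, 0, -10]].
Leading principal minors: -8, 28, -216.
Signs alternate −, +, − ⇒ H ≺ 0 ⇒ concave.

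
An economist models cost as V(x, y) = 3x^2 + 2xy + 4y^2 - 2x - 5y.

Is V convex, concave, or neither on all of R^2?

convex

V is quadratic, so its Hessian is the constant matrix H = [[6, 2], [2, 8]].
det(H) = 44, tr(H) = 14.
det(H) > 0 and tr(H) > 0, so H is positive definite everywhere: convex.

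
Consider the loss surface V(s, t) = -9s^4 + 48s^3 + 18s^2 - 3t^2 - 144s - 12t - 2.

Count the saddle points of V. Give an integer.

1

V separates as a function of s plus a function of t, so ∇V=0 decouples.
∂V/∂s = -36(s - 4)(s - 1)(s + 1) = 0 at s ∈ {-1, 1, 4}; ∂V/∂t = -6(t + 2) = 0 at t ∈ {-2}.
The Hessian is diagonal: diag(V_ss, V_tt). Second derivatives: V_ss(-1)=-360, V_ss(1)=216, V_ss(4)=-540; V_tt(-2)=-6.
Saddle points occur where the two diagonal entries have opposite signs: (1, -2). Count: 1.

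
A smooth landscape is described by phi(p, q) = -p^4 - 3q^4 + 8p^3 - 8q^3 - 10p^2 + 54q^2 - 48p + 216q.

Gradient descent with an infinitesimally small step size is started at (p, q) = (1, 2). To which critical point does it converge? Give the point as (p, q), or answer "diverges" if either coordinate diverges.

(3, -2)

phi is separable, so gradient descent decouples: p follows -∂phi/∂p, q follows -∂phi/∂q.
∂phi/∂p = -4(p - 4)(p - 3)(p + 1); at p=1 this is -48, so p increases.
∂phi/∂q = -12(q - 3)(q + 2)(q + 3); at q=2 this is 240, so q decreases.
p converges to its nearest critical value 3 (a local min of the p-part); q converges to -2. The iterate converges to (3, -2).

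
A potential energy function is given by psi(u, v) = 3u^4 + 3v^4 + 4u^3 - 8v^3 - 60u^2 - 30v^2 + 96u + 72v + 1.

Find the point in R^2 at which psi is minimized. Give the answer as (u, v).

(-4, -2)

psi(u,v) separates as P(u) + Q(v) + 1, so its minimum is min P + min Q + 1.
P'(u) = 12(u - 2)(u - 1)(u + 4) vanishes at u ∈ {-4, 1, 2}; Q'(v) = 12(v - 3)(v - 1)(v + 2) vanishes at v ∈ {-2, 1, 3}.
Local minima of P (where P''>0): P(-4)=-832, P(2)=32. Local minima of Q: Q(-2)=-152, Q(3)=-27.
So the global minimum of psi is P(-4) + Q(-2) + 1 = -832 − 152 + 1 = -983, attained at (-4, -2).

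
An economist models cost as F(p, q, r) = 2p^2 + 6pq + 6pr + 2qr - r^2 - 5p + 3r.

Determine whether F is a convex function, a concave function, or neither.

F is quadratic, so its Hessian is the constant matrix H = [[4, 6, 6], [6, 0, 2], [6, 2, -2]].
Leading principal minors: 4, -36, 200.
Neither pattern holds ⇒ H is indefinite ⇒ neither convex nor concave.

neither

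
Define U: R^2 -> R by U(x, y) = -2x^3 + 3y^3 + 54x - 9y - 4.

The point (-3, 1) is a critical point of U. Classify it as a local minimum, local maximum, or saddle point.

The mixed partial ∂²U/∂x∂y is 0, so the Hessian at any point is diag(U_xx, U_yy) = diag(-12x, 18y).
At (-3, 1): H = diag(36, 18).
Both eigenvalues are positive, so H is positive definite: a local minimum.

local minimum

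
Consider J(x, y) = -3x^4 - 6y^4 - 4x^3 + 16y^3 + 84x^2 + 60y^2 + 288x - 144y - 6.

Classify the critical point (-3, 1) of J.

saddle point

The mixed partial ∂²J/∂x∂y is 0, so the Hessian at any point is diag(J_xx, J_yy) = diag(12(-3x^2 - 2x + 14), 24(-3y^2 + 4y + 5)).
At (-3, 1): H = diag(-84, 144).
The eigenvalues have opposite signs, so H is indefinite: a saddle point.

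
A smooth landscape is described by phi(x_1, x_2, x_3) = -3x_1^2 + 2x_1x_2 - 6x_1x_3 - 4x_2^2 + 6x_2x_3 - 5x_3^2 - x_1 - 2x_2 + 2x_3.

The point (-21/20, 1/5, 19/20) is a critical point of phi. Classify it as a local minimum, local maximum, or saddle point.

The Hessian is constant: H = [[-6, 2, -6], [2, -8, 6], [-6, 6, -10]].
Leading principal minors: Δ₁ = -6, Δ₂ = 44, Δ₃ = -80.
The minors alternate sign starting negative (−, +, −), so H is negative definite: a local maximum.

local maximum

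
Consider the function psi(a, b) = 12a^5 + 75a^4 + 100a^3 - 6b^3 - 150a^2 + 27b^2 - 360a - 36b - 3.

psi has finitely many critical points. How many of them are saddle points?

psi separates as a function of a plus a function of b, so ∇psi=0 decouples.
∂psi/∂a = 60(a - 1)(a + 1)(a + 2)(a + 3) = 0 at a ∈ {-3, -2, -1, 1}; ∂psi/∂b = -18(b - 2)(b - 1) = 0 at b ∈ {1, 2}.
The Hessian is diagonal: diag(psi_aa, psi_bb). Second derivatives: psi_aa(-3)=-480, psi_aa(-2)=180, psi_aa(-1)=-240, psi_aa(1)=1440; psi_bb(1)=18, psi_bb(2)=-18.
Saddle points occur where the two diagonal entries have opposite signs: (-3, 1), (-2, 2), (-1, 1), (1, 2). Count: 4.

4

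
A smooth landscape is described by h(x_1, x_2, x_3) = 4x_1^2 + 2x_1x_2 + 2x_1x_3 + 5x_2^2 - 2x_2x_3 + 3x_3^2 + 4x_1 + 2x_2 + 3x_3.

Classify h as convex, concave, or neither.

convex

h is quadratic, so its Hessian is the constant matrix H = [[8, 2, 2], [2, 10, -2], [2, -2, 6]].
Leading principal minors: 8, 76, 368.
All positive ⇒ H ≻ 0 ⇒ convex.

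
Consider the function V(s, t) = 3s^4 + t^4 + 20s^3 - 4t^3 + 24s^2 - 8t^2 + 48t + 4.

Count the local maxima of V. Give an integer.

V separates as a function of s plus a function of t, so ∇V=0 decouples.
∂V/∂s = 12s(s + 1)(s + 4) = 0 at s ∈ {-4, -1, 0}; ∂V/∂t = 4(t - 3)(t - 2)(t + 2) = 0 at t ∈ {-2, 2, 3}.
The Hessian is diagonal: diag(V_ss, V_tt). Second derivatives: V_ss(-4)=144, V_ss(-1)=-36, V_ss(0)=48; V_tt(-2)=80, V_tt(2)=-16, V_tt(3)=20.
Local maxima occur where both diagonal entries negative: (-1, 2). Count: 1.

1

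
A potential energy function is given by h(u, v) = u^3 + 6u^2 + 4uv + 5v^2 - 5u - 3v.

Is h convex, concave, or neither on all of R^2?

neither

The term u^3 is cubic, so the Hessian is not constant.
∂²h/∂u² = 6u + 12, which takes both signs as u varies (negative for sufficiently negative u). A diagonal entry of the Hessian changing sign means the Hessian is neither positive- nor negative-semidefinite on all of R^2.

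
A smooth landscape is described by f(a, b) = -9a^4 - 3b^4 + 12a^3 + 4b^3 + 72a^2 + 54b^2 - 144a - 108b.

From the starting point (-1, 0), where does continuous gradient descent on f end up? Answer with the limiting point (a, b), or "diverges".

(1, 1)

f is separable, so gradient descent decouples: a follows -∂f/∂a, b follows -∂f/∂b.
∂f/∂a = -36(a - 2)(a - 1)(a + 2); at a=-1 this is -216, so a increases.
∂f/∂b = -12(b - 3)(b - 1)(b + 3); at b=0 this is -108, so b increases.
a converges to its nearest critical value 1 (a local min of the a-part); b converges to 1. The iterate converges to (1, 1).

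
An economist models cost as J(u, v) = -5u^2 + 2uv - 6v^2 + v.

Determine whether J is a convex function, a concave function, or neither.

J is quadratic, so its Hessian is the constant matrix H = [[-10, 2], [2, -12]].
det(H) = 116, tr(H) = -22.
det(H) > 0 and tr(H) < 0, so H is negative definite everywhere: concave.

concave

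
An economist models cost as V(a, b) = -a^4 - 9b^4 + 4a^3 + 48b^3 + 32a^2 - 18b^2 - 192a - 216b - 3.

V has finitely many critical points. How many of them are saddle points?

4

V separates as a function of a plus a function of b, so ∇V=0 decouples.
∂V/∂a = -4(a - 4)(a - 3)(a + 4) = 0 at a ∈ {-4, 3, 4}; ∂V/∂b = -36(b - 3)(b - 2)(b + 1) = 0 at b ∈ {-1, 2, 3}.
The Hessian is diagonal: diag(V_aa, V_bb). Second derivatives: V_aa(-4)=-224, V_aa(3)=28, V_aa(4)=-32; V_bb(-1)=-432, V_bb(2)=108, V_bb(3)=-144.
Saddle points occur where the two diagonal entries have opposite signs: (-4, 2), (3, -1), (3, 3), (4, 2). Count: 4.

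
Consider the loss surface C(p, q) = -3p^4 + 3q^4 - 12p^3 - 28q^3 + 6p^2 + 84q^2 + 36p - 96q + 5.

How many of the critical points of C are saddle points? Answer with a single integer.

5

C separates as a function of p plus a function of q, so ∇C=0 decouples.
∂C/∂p = -12(p - 1)(p + 1)(p + 3) = 0 at p ∈ {-3, -1, 1}; ∂C/∂q = 12(q - 4)(q - 2)(q - 1) = 0 at q ∈ {1, 2, 4}.
The Hessian is diagonal: diag(C_pp, C_qq). Second derivatives: C_pp(-3)=-96, C_pp(-1)=48, C_pp(1)=-96; C_qq(1)=36, C_qq(2)=-24, C_qq(4)=72.
Saddle points occur where the two diagonal entries have opposite signs: (-3, 1), (-3, 4), (-1, 2), (1, 1), (1, 4). Count: 5.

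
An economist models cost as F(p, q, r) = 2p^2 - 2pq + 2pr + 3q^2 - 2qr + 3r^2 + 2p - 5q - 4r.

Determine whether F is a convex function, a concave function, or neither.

F is quadratic, so its Hessian is the constant matrix H = [[4, -2, 2], [-2, 6, -2], [2, -2, 6]].
Leading principal minors: 4, 20, 96.
All positive ⇒ H ≻ 0 ⇒ convex.

convex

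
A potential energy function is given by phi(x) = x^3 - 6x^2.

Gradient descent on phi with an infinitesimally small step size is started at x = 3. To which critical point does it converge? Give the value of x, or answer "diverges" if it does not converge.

phi'(x) = 3x(x - 4), so phi'(3) = -9.
Gradient descent moves in the -phi' direction, i.e. x is increasing.
The nearest critical point in that direction is x = 4, where phi'' = 12 > 0 (a local minimum). The iterate converges there.

4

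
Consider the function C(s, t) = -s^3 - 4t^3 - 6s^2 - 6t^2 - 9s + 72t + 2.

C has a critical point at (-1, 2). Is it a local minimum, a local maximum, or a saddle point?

local maximum

The mixed partial ∂²C/∂s∂t is 0, so the Hessian at any point is diag(C_ss, C_tt) = diag(-6(s + 2), -12(2t + 1)).
At (-1, 2): H = diag(-6, -60).
Both eigenvalues are negative, so H is negative definite: a local maximum.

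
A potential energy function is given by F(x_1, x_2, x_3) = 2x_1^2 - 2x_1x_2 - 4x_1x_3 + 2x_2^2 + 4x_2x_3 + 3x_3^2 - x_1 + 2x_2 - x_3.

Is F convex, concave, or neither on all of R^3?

F is quadratic, so its Hessian is the constant matrix H = [[4, -2, -4], [-2, 4, 4], [-4, 4, 6]].
Leading principal minors: 4, 12, 8.
All positive ⇒ H ≻ 0 ⇒ convex.

convex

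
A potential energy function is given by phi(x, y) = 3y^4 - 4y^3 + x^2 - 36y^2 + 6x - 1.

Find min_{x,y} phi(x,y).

phi(x,y) separates as P(x) + Q(y) − 1, so its minimum is min P + min Q − 1.
P'(x) = 2x + 6 vanishes at x ∈ {-3}; Q'(y) = 12y(y - 3)(y + 2) vanishes at y ∈ {-2, 0, 3}.
Local minima of P (where P''>0): P(-3)=-9. Local minima of Q: Q(-2)=-64, Q(3)=-189.
So the global minimum of phi is P(-3) + Q(3) − 1 = -9 − 189 − 1 = -199, attained at (-3, 3).

-199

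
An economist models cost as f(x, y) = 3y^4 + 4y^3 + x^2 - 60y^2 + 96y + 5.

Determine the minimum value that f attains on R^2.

-827

f(x,y) separates as P(x) + Q(y) + 5, so its minimum is min P + min Q + 5.
P'(x) = 2x vanishes at x ∈ {0}; Q'(y) = 12(y - 2)(y - 1)(y + 4) vanishes at y ∈ {-4, 1, 2}.
Local minima of P (where P''>0): P(0)=0. Local minima of Q: Q(-4)=-832, Q(2)=32.
So the global minimum of f is P(0) + Q(-4) + 5 = 0 − 832 + 5 = -827, attained at (0, -4).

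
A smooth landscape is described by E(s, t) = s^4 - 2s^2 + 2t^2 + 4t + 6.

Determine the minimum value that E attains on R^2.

E(s,t) separates as P(s) + Q(t) + 6, so its minimum is min P + min Q + 6.
P'(s) = 4s(s - 1)(s + 1) vanishes at s ∈ {-1, 0, 1}; Q'(t) = 4(t + 1) vanishes at t ∈ {-1}.
Local minima of P (where P''>0): P(-1)=-1, P(1)=-1. Local minima of Q: Q(-1)=-2.
So the global minimum of E is P(-1) + Q(-1) + 6 = -1 − 2 + 6 = 3, attained at (-1, -1).

3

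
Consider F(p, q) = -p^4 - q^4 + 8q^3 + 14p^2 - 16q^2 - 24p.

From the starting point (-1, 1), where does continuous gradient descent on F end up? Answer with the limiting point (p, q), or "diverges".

F is separable, so gradient descent decouples: p follows -∂F/∂p, q follows -∂F/∂q.
∂F/∂p = -4(p - 2)(p - 1)(p + 3); at p=-1 this is -48, so p increases.
∂F/∂q = -4q(q - 4)(q - 2); at q=1 this is -12, so q increases.
p converges to its nearest critical value 1 (a local min of the p-part); q converges to 2. The iterate converges to (1, 2).

(1, 2)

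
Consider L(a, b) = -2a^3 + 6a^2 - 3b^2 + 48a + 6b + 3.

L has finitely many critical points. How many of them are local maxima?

L separates as a function of a plus a function of b, so ∇L=0 decouples.
∂L/∂a = -6(a - 4)(a + 2) = 0 at a ∈ {-2, 4}; ∂L/∂b = -6(b - 1) = 0 at b ∈ {1}.
The Hessian is diagonal: diag(L_aa, L_bb). Second derivatives: L_aa(-2)=36, L_aa(4)=-36; L_bb(1)=-6.
Local maxima occur where both diagonal entries negative: (4, 1). Count: 1.

1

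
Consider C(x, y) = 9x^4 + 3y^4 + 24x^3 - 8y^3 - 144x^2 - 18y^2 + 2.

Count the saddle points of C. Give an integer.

C separates as a function of x plus a function of y, so ∇C=0 decouples.
∂C/∂x = 36x(x - 2)(x + 4) = 0 at x ∈ {-4, 0, 2}; ∂C/∂y = 12y(y - 3)(y + 1) = 0 at y ∈ {-1, 0, 3}.
The Hessian is diagonal: diag(C_xx, C_yy). Second derivatives: C_xx(-4)=864, C_xx(0)=-288, C_xx(2)=432; C_yy(-1)=48, C_yy(0)=-36, C_yy(3)=144.
Saddle points occur where the two diagonal entries have opposite signs: (-4, 0), (0, -1), (0, 3), (2, 0). Count: 4.

4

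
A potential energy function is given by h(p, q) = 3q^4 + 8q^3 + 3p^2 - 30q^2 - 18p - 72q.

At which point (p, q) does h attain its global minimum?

h(p,q) separates as A(p) + B(q), so its minimum is min A + min B.
A'(p) = 6p - 18 vanishes at p ∈ {3}; B'(q) = 12(q - 2)(q + 1)(q + 3) vanishes at q ∈ {-3, -1, 2}.
Local minima of A (where A''>0): A(3)=-27. Local minima of B: B(-3)=-27, B(2)=-152.
So the global minimum of h is A(3) + B(2) = -27 − 152 = -179, attained at (3, 2).

(3, 2)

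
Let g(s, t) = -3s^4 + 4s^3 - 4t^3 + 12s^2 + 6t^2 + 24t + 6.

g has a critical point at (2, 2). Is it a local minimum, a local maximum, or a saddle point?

The mixed partial ∂²g/∂s∂t is 0, so the Hessian at any point is diag(g_ss, g_tt) = diag(12(-3s^2 + 2s + 2), 12(-2t + 1)).
At (2, 2): H = diag(-72, -36).
Both eigenvalues are negative, so H is negative definite: a local maximum.

local maximum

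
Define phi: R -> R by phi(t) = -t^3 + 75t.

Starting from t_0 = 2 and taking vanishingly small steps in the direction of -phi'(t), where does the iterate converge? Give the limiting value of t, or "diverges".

-5

phi'(t) = -3(t - 5)(t + 5), so phi'(2) = 63.
Gradient descent moves in the -phi' direction, i.e. t is decreasing.
The nearest critical point in that direction is t = -5, where phi'' = 30 > 0 (a local minimum). The iterate converges there.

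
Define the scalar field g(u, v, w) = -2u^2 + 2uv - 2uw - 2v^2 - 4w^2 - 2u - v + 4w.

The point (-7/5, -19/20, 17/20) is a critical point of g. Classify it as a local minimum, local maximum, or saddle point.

The Hessian is constant: H = [[-4, 2, -2], [2, -4, 0], [-2, 0, -8]].
Leading principal minors: Δ₁ = -4, Δ₂ = 12, Δ₃ = -80.
The minors alternate sign starting negative (−, +, −), so H is negative definite: a local maximum.

local maximum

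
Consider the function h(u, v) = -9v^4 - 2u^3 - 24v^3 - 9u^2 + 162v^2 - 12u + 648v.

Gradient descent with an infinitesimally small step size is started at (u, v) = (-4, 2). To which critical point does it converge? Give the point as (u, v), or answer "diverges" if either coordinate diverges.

(-2, -2)

h is separable, so gradient descent decouples: u follows -∂h/∂u, v follows -∂h/∂v.
∂h/∂u = -6(u + 1)(u + 2); at u=-4 this is -36, so u increases.
∂h/∂v = -36(v - 3)(v + 2)(v + 3); at v=2 this is 720, so v decreases.
u converges to its nearest critical value -2 (a local min of the u-part); v converges to -2. The iterate converges to (-2, -2).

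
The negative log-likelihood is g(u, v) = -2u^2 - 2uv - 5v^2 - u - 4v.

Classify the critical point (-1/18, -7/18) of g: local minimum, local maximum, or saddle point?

The Hessian of g is constant: H = [[-4, -2], [-2, -10]].
det(H) = (-4)·(-10) − (-2)² = 36.
det(H) > 0 and tr(H) = -14 < 0, so H is negative definite and the point is a local maximum.

local maximum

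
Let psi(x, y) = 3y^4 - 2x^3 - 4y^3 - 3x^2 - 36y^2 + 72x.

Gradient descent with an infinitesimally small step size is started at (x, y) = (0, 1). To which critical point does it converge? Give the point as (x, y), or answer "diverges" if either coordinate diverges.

psi is separable, so gradient descent decouples: x follows -∂psi/∂x, y follows -∂psi/∂y.
∂psi/∂x = -6(x - 3)(x + 4); at x=0 this is 72, so x decreases.
∂psi/∂y = 12y(y - 3)(y + 2); at y=1 this is -72, so y increases.
x converges to its nearest critical value -4 (a local min of the x-part); y converges to 3. The iterate converges to (-4, 3).

(-4, 3)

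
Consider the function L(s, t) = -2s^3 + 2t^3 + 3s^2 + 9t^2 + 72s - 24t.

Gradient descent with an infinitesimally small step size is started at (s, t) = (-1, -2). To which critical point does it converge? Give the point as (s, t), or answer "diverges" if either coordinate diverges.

(-3, 1)

L is separable, so gradient descent decouples: s follows -∂L/∂s, t follows -∂L/∂t.
∂L/∂s = -6(s - 4)(s + 3); at s=-1 this is 60, so s decreases.
∂L/∂t = 6(t - 1)(t + 4); at t=-2 this is -36, so t increases.
s converges to its nearest critical value -3 (a local min of the s-part); t converges to 1. The iterate converges to (-3, 1).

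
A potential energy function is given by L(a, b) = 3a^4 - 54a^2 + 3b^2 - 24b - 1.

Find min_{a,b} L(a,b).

-292

L(a,b) separates as P(a) + Q(b) − 1, so its minimum is min P + min Q − 1.
P'(a) = 12a(a - 3)(a + 3) vanishes at a ∈ {-3, 0, 3}; Q'(b) = 6b - 24 vanishes at b ∈ {4}.
Local minima of P (where P''>0): P(-3)=-243, P(3)=-243. Local minima of Q: Q(4)=-48.
So the global minimum of L is P(-3) + Q(4) − 1 = -243 − 48 − 1 = -292, attained at (-3, 4).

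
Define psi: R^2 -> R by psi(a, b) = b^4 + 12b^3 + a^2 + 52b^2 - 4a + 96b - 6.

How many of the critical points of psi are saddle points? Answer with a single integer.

psi separates as a function of a plus a function of b, so ∇psi=0 decouples.
∂psi/∂a = 2(a - 2) = 0 at a ∈ {2}; ∂psi/∂b = 4(b + 2)(b + 3)(b + 4) = 0 at b ∈ {-4, -3, -2}.
The Hessian is diagonal: diag(psi_aa, psi_bb). Second derivatives: psi_aa(2)=2; psi_bb(-4)=8, psi_bb(-3)=-4, psi_bb(-2)=8.
Saddle points occur where the two diagonal entries have opposite signs: (2, -3). Count: 1.

1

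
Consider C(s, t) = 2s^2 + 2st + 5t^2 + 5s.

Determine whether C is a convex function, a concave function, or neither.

C is quadratic, so its Hessian is the constant matrix H = [[4, 2], [2, 10]].
det(H) = 36, tr(H) = 14.
det(H) > 0 and tr(H) > 0, so H is positive definite everywhere: convex.

convex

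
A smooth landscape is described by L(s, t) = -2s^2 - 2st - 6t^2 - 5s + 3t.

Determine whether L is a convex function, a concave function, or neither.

concave

L is quadratic, so its Hessian is the constant matrix H = [[-4, -2], [-2, -12]].
det(H) = 44, tr(H) = -16.
det(H) > 0 and tr(H) < 0, so H is negative definite everywhere: concave.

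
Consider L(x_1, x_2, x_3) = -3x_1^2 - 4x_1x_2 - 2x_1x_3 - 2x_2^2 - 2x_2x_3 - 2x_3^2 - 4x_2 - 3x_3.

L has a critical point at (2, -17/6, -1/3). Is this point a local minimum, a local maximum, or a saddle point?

local maximum

The Hessian is constant: H = [[-6, -4, -2], [-4, -4, -2], [-2, -2, -4]].
Leading principal minors: Δ₁ = -6, Δ₂ = 8, Δ₃ = -24.
The minors alternate sign starting negative (−, +, −), so H is negative definite: a local maximum.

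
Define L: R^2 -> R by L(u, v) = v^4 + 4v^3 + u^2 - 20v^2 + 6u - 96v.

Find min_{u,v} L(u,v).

-288

L(u,v) separates as P(u) + Q(v), so its minimum is min P + min Q.
P'(u) = 2u + 6 vanishes at u ∈ {-3}; Q'(v) = 4(v - 3)(v + 2)(v + 4) vanishes at v ∈ {-4, -2, 3}.
Local minima of P (where P''>0): P(-3)=-9. Local minima of Q: Q(-4)=64, Q(3)=-279.
So the global minimum of L is P(-3) + Q(3) = -9 − 279 = -288, attained at (-3, 3).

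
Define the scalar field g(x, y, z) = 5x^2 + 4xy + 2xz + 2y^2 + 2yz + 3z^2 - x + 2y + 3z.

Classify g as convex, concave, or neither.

convex

g is quadratic, so its Hessian is the constant matrix H = [[10, 4, 2], [4, 4, 2], [2, 2, 6]].
Leading principal minors: 10, 24, 120.
All positive ⇒ H ≻ 0 ⇒ convex.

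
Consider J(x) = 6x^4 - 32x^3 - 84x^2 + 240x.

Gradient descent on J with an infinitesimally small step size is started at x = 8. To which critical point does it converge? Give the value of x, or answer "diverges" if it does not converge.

5

J'(x) = 24(x - 5)(x - 1)(x + 2), so J'(8) = 5040.
Gradient descent moves in the -J' direction, i.e. x is decreasing.
The nearest critical point in that direction is x = 5, where J'' = 672 > 0 (a local minimum). The iterate converges there.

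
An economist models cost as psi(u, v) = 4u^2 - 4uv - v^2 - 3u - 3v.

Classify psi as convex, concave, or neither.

neither

psi is quadratic, so its Hessian is the constant matrix H = [[8, -4], [-4, -2]].
det(H) = -32, tr(H) = 6.
det(H) < 0, so H is indefinite: neither convex nor concave.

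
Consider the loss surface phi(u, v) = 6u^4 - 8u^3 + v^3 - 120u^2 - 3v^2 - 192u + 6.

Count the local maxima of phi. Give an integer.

1

phi separates as a function of u plus a function of v, so ∇phi=0 decouples.
∂phi/∂u = 24(u - 4)(u + 1)(u + 2) = 0 at u ∈ {-2, -1, 4}; ∂phi/∂v = 3v(v - 2) = 0 at v ∈ {0, 2}.
The Hessian is diagonal: diag(phi_uu, phi_vv). Second derivatives: phi_uu(-2)=144, phi_uu(-1)=-120, phi_uu(4)=720; phi_vv(0)=-6, phi_vv(2)=6.
Local maxima occur where both diagonal entries negative: (-1, 0). Count: 1.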